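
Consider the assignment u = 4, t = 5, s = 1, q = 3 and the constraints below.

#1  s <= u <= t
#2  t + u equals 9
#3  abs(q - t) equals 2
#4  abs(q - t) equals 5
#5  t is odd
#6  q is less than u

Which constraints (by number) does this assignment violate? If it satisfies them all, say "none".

#1 values 1 <= 4 <= 5 — satisfied.
#2 t + u = 5 + 4 = 9 — satisfied.
#3 abs(3 - 5) = 2 — satisfied.
#4 abs(3 - 5) = 2, not 5 — violated.
#5 t = 5 is odd — satisfied.
#6 q = 3, u = 4; 3 < 4 — satisfied.

The assignment fails constraint 4.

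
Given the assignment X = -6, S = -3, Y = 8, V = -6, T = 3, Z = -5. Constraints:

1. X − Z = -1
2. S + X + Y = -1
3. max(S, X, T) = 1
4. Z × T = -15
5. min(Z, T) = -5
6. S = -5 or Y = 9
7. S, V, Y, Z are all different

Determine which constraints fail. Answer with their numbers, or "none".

Constraints 3, 6 do not hold.

1. X − Z = -6 − (-5) = -1 — OK.
2. S + X + Y = -3 + (-6) + 8 = -1 — OK.
3. max(-3, -6, 3) = 3, not 1 — violated.
4. Z × T = -5 × 3 = -15 — OK.
5. min(-5, 3) = -5 — OK.
6. S = -3 ≠ -5 and Y = 8 ≠ 9; both disjuncts false — violated.
7. values -3, -6, 8, -5 are pairwise distinct — OK.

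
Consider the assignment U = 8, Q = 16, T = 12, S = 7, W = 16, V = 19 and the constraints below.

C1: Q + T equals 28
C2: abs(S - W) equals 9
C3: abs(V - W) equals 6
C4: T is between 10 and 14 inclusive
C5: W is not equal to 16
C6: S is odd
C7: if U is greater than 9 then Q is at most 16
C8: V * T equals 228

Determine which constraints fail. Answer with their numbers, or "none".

The assignment fails constraints 3, 5.

C1: Q + T = 16 + 12 = 28  yes
C2: abs(7 - 16) = 9  yes
C3: abs(19 - 16) = 3, not 6  no
C4: T = 12 lies in [10, 14]  yes
C5: W = 16, but 16 is required to differ  no
C6: S = 7 is odd  yes
C7: U = 8, not > 9; antecedent false, conditional vacuously true  yes
C8: V * T = 19 * 12 = 228  yes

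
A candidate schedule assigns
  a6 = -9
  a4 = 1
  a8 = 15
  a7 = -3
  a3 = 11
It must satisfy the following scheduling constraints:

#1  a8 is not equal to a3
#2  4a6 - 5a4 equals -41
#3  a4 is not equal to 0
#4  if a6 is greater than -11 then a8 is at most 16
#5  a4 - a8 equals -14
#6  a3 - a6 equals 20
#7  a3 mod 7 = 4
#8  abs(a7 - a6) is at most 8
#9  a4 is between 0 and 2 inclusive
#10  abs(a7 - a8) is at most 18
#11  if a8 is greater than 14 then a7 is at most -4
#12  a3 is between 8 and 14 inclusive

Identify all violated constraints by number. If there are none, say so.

Constraint 11 does not hold.

#1 a8 = 15, a3 = 11; distinct — holds.
#2 4a6 - 5a4 = 4(-9) - 5(1) = -41 — holds.
#3 a4 = 1, and 1 ≠ 0 — holds.
#4 a6 = -9 > -11, so we need a8 ≤ 16; a8 = 15 ≤ 16 — holds.
#5 a4 - a8 = 1 - 15 = -14 — holds.
#6 a3 - a6 = 11 - (-9) = 20 — holds.
#7 11 mod 7 = 4 — holds.
#8 abs(-3 - (-9)) = 6; 6 ≤ 8 — holds.
#9 a4 = 1 lies in [0, 2] — holds.
#10 abs(-3 - 15) = 18; 18 ≤ 18 — holds.
#11 a8 = 15 > 14, so we need a7 ≤ -4; but a7 = -3 > -4 — does not hold.
#12 a3 = 11 lies in [8, 14] — holds.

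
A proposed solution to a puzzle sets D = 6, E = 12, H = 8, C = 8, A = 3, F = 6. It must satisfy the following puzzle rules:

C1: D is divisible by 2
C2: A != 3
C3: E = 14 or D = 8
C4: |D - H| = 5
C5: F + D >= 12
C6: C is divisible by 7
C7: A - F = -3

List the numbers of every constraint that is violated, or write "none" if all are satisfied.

Violated: 2, 3, 4, and 6.

C1: 6 / 2 = 3, so 2 divides 6  ✓
C2: A = 3, but 3 is required to differ  ✗
C3: E = 12 ≠ 14 and D = 6 ≠ 8; both disjuncts false  ✗
C4: |6 - 8| = 2, not 5  ✗
C5: F + D = 6 + 6 = 12; 12 ≥ 12  ✓
C6: 8 = 7*1 + 1, so 7 does not divide 8  ✗
C7: A - F = 3 - 6 = -3  ✓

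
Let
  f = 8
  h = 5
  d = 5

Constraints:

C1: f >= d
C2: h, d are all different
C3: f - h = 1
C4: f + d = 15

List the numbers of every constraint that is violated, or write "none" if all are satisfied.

Violated: 2, 3, 4.

C1: f = 8, d = 5; 8 ≥ 5  true
C2: h = d = 5, not all different  false
C3: f - h = 8 - 5 = 3, not 1  false
C4: f + d = 8 + 5 = 13, not 15  false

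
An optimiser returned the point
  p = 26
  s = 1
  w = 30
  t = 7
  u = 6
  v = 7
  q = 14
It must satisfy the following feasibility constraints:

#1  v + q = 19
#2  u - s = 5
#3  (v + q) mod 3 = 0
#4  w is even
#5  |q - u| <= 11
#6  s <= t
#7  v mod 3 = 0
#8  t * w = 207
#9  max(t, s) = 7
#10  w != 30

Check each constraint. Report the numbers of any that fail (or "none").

The assignment fails constraints 1, 7, 8, and 10.

#1 v + q = 7 + 14 = 21, not 19 — violated.
#2 u - s = 6 - 1 = 5 — satisfied.
#3 v + q = 21; 21 mod 3 = 0 — satisfied.
#4 w = 30 is even — satisfied.
#5 |14 - 6| = 8; 8 ≤ 11 — satisfied.
#6 s = 1, t = 7; 1 ≤ 7 — satisfied.
#7 7 mod 3 = 1, not 0 — violated.
#8 t * w = 7 * 30 = 210, not 207 — violated.
#9 max(7, 1) = 7 — satisfied.
#10 w = 30, but 30 is required to differ — violated.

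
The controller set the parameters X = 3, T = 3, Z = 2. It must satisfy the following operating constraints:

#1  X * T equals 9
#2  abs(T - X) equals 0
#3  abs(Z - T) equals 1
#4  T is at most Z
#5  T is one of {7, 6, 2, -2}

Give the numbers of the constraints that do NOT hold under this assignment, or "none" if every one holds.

Constraints 4, 5 are violated.

#1 X * T = 3 * 3 = 9  ✓
#2 abs(3 - 3) = 0  ✓
#3 abs(2 - 3) = 1  ✓
#4 T = 3, Z = 2; 3 > 2 (want ≤)  ✗
#5 T = 3 is not in {7, 6, 2, -2}  ✗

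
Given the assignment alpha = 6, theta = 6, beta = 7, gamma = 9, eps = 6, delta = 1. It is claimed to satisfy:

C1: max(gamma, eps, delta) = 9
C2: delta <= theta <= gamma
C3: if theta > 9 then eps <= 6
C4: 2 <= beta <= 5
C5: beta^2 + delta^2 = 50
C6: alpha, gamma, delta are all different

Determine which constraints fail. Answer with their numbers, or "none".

No — constraint 4 is not satisfied.

C1: max(9, 6, 1) = 9 — holds.
C2: values 1 <= 6 <= 9 — holds.
C3: theta = 6, not > 9; antecedent false, conditional vacuously true — holds.
C4: beta = 7 is outside [2, 5] — fails.
C5: beta^2 + delta^2 = 7^2 + 1^2 = 49 + 1 = 50 — holds.
C6: values 6, 9, 1 are pairwise distinct — holds.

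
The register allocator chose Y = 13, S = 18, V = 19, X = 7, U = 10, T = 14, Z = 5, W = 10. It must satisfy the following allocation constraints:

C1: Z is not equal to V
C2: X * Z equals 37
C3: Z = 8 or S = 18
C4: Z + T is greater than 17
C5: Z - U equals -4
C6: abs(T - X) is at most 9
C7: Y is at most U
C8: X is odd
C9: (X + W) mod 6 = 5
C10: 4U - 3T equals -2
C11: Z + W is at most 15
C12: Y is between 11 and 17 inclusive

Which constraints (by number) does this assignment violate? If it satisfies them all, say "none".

The assignment fails constraints 2, 5, 7.

C1: Z = 5, V = 19; distinct  holds
C2: X * Z = 7 * 5 = 35, not 37  fails
C3: Z = 5 ≠ 8, but S = 18 = 18 (second disjunct)  holds
C4: Z + T = 5 + 14 = 19; 19 > 17  holds
C5: Z - U = 5 - 10 = -5, not -4  fails
C6: abs(14 - 7) = 7; 7 ≤ 9  holds
C7: Y = 13, U = 10; 13 > 10 (want ≤)  fails
C8: X = 7 is odd  holds
C9: X + W = 17; 17 mod 6 = 5  holds
C10: 4U - 3T = 4(10) - 3(14) = -2  holds
C11: Z + W = 5 + 10 = 15; 15 ≤ 15  holds
C12: Y = 13 lies in [11, 17]  holds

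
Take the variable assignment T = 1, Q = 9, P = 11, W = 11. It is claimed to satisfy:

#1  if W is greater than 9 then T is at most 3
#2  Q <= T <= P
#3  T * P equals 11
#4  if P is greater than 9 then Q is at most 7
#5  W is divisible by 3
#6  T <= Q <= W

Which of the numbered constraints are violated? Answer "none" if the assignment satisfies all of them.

Violated: 2, 4, 5.

#1 W = 11 > 9, so we need T ≤ 3; T = 1 ≤ 3  ✔
#2 values 9, 1, 11; Q = 9 is not <= T = 1  ✘
#3 T * P = 1 * 11 = 11  ✔
#4 P = 11 > 9, so we need Q ≤ 7; but Q = 9 > 7  ✘
#5 11 = 3*3 + 2, so 3 does not divide 11  ✘
#6 values 1 <= 9 <= 11  ✔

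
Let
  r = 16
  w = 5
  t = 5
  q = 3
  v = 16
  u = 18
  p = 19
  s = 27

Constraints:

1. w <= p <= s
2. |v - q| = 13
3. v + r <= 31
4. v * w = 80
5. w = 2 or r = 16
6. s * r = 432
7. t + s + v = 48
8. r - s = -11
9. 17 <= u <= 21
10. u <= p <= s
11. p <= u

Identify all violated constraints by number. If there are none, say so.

1. values 5 <= 19 <= 27 — holds.
2. |16 - 3| = 13 — holds.
3. v + r = 16 + 16 = 32; 32 > 31, bound 31 not met — does not hold.
4. v * w = 16 * 5 = 80 — holds.
5. w = 5 ≠ 2, but r = 16 = 16 (second disjunct) — holds.
6. s * r = 27 * 16 = 432 — holds.
7. t + s + v = 5 + 27 + 16 = 48 — holds.
8. r - s = 16 - 27 = -11 — holds.
9. u = 18 lies in [17, 21] — holds.
10. values 18 <= 19 <= 27 — holds.
11. p = 19, u = 18; 19 > 18 (want ≤) — does not hold.

The assignment fails constraints 3 and 11.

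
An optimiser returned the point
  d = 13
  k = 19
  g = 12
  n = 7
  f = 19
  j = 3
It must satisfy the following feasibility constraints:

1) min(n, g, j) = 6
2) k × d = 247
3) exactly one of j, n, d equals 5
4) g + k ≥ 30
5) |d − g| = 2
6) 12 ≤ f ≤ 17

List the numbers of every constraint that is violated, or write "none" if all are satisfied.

The assignment fails constraints 1, 3, 5, 6.

1) min(7, 12, 3) = 3, not 6 — violated.
2) k × d = 19 × 13 = 247 — satisfied.
3) j=3, n=7, d=13; 0 of them equal 5, not exactly one — violated.
4) g + k = 12 + 19 = 31; 31 ≥ 30 — satisfied.
5) |13 − 12| = 1, not 2 — violated.
6) f = 19 is outside [12, 17] — violated.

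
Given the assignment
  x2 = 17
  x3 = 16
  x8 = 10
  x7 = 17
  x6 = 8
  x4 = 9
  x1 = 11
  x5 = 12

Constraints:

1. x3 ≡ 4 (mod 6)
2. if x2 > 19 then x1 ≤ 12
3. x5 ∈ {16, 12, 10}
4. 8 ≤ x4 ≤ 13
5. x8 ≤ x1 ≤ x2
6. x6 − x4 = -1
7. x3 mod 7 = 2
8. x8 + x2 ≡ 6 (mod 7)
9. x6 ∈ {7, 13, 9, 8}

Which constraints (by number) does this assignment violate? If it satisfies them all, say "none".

1. 16 mod 6 = 4 — OK.
2. x2 = 17, not > 19; antecedent false, conditional vacuously true — OK.
3. x5 = 12 is in {16, 12, 10} — OK.
4. x4 = 9 lies in [8, 13] — OK.
5. values 10 ≤ 11 ≤ 17 — OK.
6. x6 − x4 = 8 − 9 = -1 — OK.
7. 16 mod 7 = 2 — OK.
8. x8 + x2 = 27; 27 mod 7 = 6 — OK.
9. x6 = 8 is in {7, 13, 9, 8} — OK.

All constraints are satisfied.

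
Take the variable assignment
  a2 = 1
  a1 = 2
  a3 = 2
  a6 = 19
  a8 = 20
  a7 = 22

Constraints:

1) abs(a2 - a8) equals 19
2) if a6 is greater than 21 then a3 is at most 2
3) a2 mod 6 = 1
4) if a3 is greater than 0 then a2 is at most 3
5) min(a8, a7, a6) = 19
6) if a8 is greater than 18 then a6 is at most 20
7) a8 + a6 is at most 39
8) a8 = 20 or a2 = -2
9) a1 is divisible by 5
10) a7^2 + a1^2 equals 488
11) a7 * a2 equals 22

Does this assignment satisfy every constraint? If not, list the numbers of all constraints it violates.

No — constraint 9 is not satisfied.

1) abs(1 - 20) = 19 — OK.
2) a6 = 19, not > 21; antecedent false, conditional vacuously true — OK.
3) 1 mod 6 = 1 — OK.
4) a3 = 2 > 0, so we need a2 ≤ 3; a2 = 1 ≤ 3 — OK.
5) min(20, 22, 19) = 19 — OK.
6) a8 = 20 > 18, so we need a6 ≤ 20; a6 = 19 ≤ 20 — OK.
7) a8 + a6 = 20 + 19 = 39; 39 ≤ 39 — OK.
8) a8 = 20 = 20 (first disjunct) — OK.
9) 2 = 5*0 + 2, so 5 does not divide 2 — violated.
10) a7^2 + a1^2 = 22^2 + 2^2 = 484 + 4 = 488 — OK.
11) a7 * a2 = 22 * 1 = 22 — OK.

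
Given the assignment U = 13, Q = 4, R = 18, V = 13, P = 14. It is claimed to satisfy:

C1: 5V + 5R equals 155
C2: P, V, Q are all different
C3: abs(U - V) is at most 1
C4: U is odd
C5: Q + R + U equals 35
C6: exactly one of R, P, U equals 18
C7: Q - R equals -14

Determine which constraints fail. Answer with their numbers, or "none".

None — every constraint holds.

C1: 5V + 5R = 5(13) + 5(18) = 155 — satisfied.
C2: values 14, 13, 4 are pairwise distinct — satisfied.
C3: abs(13 - 13) = 0; 0 ≤ 1 — satisfied.
C4: U = 13 is odd — satisfied.
C5: Q + R + U = 4 + 18 + 13 = 35 — satisfied.
C6: R=18, P=14, U=13; 1 of them equals 18 — satisfied.
C7: Q - R = 4 - 18 = -14 — satisfied.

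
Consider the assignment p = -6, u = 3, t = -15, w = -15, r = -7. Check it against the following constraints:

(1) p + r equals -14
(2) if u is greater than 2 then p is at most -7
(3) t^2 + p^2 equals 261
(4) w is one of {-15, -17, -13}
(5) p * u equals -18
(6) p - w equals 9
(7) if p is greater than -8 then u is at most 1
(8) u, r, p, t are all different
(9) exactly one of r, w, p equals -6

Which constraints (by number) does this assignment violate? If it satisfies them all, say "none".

The assignment fails constraints 1, 2, and 7.

(1) p + r = -6 + (-7) = -13, not -14  no
(2) u = 3 > 2, so we need p ≤ -7; but p = -6 > -7  no
(3) t^2 + p^2 = (-15)^2 + (-6)^2 = 225 + 36 = 261  yes
(4) w = -15 is in {-15, -17, -13}  yes
(5) p * u = -6 * 3 = -18  yes
(6) p - w = -6 - (-15) = 9  yes
(7) p = -6 > -8, so we need u ≤ 1; but u = 3 > 1  no
(8) values 3, -7, -6, -15 are pairwise distinct  yes
(9) r=-7, w=-15, p=-6; 1 of them equals -6  yes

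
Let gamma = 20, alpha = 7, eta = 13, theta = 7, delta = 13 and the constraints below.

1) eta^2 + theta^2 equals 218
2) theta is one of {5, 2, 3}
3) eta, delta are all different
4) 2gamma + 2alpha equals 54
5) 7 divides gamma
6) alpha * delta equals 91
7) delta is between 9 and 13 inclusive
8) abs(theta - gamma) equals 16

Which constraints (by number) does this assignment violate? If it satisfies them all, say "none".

Violated: 2, 3, 5, 8.

1) eta^2 + theta^2 = 13^2 + 7^2 = 169 + 49 = 218  yes
2) theta = 7 is not in {5, 2, 3}  no
3) eta = delta = 13, not all different  no
4) 2gamma + 2alpha = 2(20) + 2(7) = 54  yes
5) 20 = 7*2 + 6, so 7 does not divide 20  no
6) alpha * delta = 7 * 13 = 91  yes
7) delta = 13 lies in [9, 13]  yes
8) abs(7 - 20) = 13, not 16  no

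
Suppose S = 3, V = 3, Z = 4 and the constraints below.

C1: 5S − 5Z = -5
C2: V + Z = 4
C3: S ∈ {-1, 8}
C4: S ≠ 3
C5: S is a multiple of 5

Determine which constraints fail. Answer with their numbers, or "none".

C1: 5S − 5Z = 5(3) − 5(4) = -5 — holds.
C2: V + Z = 3 + 4 = 7, not 4 — fails.
C3: S = 3 is not in {-1, 8} — fails.
C4: S = 3, but 3 is required to differ — fails.
C5: 3 = 5×0 + 3, so 5 does not divide 3 — fails.

Violated: 2, 3, 4, and 5.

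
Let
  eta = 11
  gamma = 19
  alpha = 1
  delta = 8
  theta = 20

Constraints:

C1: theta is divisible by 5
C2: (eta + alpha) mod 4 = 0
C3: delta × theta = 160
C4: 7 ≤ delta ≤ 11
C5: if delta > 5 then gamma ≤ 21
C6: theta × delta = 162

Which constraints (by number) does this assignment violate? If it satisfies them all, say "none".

C1: 20 / 5 = 4, so 5 divides 20  yes
C2: eta + alpha = 12; 12 mod 4 = 0  yes
C3: delta × theta = 8 × 20 = 160  yes
C4: delta = 8 lies in [7, 11]  yes
C5: delta = 8 > 5, so we need gamma ≤ 21; gamma = 19 ≤ 21  yes
C6: theta × delta = 20 × 8 = 160, not 162  no

No — constraint 6 is not satisfied.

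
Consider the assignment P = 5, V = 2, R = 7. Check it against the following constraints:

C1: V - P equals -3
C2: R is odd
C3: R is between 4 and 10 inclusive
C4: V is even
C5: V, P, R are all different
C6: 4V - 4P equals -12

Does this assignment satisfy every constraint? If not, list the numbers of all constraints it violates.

C1: V - P = 2 - 5 = -3 — OK.
C2: R = 7 is odd — OK.
C3: R = 7 lies in [4, 10] — OK.
C4: V = 2 is even — OK.
C5: values 2, 5, 7 are pairwise distinct — OK.
C6: 4V - 4P = 4(2) - 4(5) = -12 — OK.

No violations.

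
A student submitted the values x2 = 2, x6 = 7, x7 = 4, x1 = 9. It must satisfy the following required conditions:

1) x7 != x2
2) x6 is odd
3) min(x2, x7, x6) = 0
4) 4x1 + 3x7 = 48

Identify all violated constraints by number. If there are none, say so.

1) x7 = 4, x2 = 2; distinct  ✓
2) x6 = 7 is odd  ✓
3) min(2, 4, 7) = 2, not 0  ✗
4) 4x1 + 3x7 = 4(9) + 3(4) = 48  ✓

Constraint 3 is violated.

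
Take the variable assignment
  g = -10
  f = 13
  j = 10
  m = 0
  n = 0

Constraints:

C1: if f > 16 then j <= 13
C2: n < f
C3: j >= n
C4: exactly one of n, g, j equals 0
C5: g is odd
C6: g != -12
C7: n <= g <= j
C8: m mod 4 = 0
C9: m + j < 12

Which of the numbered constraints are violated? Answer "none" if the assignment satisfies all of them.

Violated: 5, 7.

C1: f = 13, not > 16; antecedent false, conditional vacuously true — holds.
C2: n = 0, f = 13; 0 < 13 — holds.
C3: j = 10, n = 0; 10 ≥ 0 — holds.
C4: n=0, g=-10, j=10; 1 of them equals 0 — holds.
C5: g = -10 is even — fails.
C6: g = -10, and -10 ≠ -12 — holds.
C7: values 0, -10, 10; n = 0 is not <= g = -10 — fails.
C8: 0 mod 4 = 0 — holds.
C9: m + j = 0 + 10 = 10; 10 < 12 — holds.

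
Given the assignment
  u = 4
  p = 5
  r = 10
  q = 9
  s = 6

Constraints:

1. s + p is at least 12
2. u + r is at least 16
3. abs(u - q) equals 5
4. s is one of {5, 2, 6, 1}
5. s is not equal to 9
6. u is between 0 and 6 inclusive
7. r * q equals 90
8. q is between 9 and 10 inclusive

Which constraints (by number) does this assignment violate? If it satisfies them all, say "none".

The assignment fails constraints 1 and 2.

1. s + p = 6 + 5 = 11; 11 < 12, bound 12 not met  fails
2. u + r = 4 + 10 = 14; 14 < 16, bound 16 not met  fails
3. abs(4 - 9) = 5  holds
4. s = 6 is in {5, 2, 6, 1}  holds
5. s = 6, and 6 ≠ 9  holds
6. u = 4 lies in [0, 6]  holds
7. r * q = 10 * 9 = 90  holds
8. q = 9 lies in [9, 10]  holds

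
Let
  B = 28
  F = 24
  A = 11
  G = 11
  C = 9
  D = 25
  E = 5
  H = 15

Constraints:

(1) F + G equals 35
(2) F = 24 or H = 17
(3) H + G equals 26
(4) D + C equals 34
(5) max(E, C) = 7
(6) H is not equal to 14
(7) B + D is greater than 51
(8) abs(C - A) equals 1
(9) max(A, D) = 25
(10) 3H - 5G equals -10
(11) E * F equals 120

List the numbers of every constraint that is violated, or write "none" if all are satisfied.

No — constraints 5, 8 are not satisfied.

(1) F + G = 24 + 11 = 35 — satisfied.
(2) F = 24 = 24 (first disjunct) — satisfied.
(3) H + G = 15 + 11 = 26 — satisfied.
(4) D + C = 25 + 9 = 34 — satisfied.
(5) max(5, 9) = 9, not 7 — violated.
(6) H = 15, and 15 ≠ 14 — satisfied.
(7) B + D = 28 + 25 = 53; 53 > 51 — satisfied.
(8) abs(9 - 11) = 2, not 1 — violated.
(9) max(11, 25) = 25 — satisfied.
(10) 3H - 5G = 3(15) - 5(11) = -10 — satisfied.
(11) E * F = 5 * 24 = 120 — satisfied.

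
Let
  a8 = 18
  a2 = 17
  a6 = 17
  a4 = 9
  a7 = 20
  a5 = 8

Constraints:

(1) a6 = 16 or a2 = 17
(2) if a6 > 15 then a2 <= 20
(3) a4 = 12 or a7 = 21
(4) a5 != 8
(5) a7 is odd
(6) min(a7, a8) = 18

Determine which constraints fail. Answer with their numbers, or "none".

Violated: 3, 4, 5.

(1) a6 = 17 ≠ 16, but a2 = 17 = 17 (second disjunct) — holds.
(2) a6 = 17 > 15, so we need a2 ≤ 20; a2 = 17 ≤ 20 — holds.
(3) a4 = 9 ≠ 12 and a7 = 20 ≠ 21; both disjuncts false — does not hold.
(4) a5 = 8, but 8 is required to differ — does not hold.
(5) a7 = 20 is even — does not hold.
(6) min(20, 18) = 18 — holds.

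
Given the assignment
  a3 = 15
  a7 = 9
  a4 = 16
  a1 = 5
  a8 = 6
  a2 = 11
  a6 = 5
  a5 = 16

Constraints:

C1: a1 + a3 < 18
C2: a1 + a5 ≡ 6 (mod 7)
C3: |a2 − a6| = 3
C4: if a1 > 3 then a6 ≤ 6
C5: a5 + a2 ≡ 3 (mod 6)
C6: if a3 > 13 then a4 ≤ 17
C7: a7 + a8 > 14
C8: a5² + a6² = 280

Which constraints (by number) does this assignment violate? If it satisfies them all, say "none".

No — constraints 1, 2, 3, 8 are not satisfied.

C1: a1 + a3 = 5 + 15 = 20; 20 ≥ 18, bound 18 not met  fails
C2: a1 + a5 = 21; 21 mod 7 = 0, not 6  fails
C3: |11 − 5| = 6, not 3  fails
C4: a1 = 5 > 3, so we need a6 ≤ 6; a6 = 5 ≤ 6  holds
C5: a5 + a2 = 27; 27 mod 6 = 3  holds
C6: a3 = 15 > 13, so we need a4 ≤ 17; a4 = 16 ≤ 17  holds
C7: a7 + a8 = 9 + 6 = 15; 15 > 14  holds
C8: a5² + a6² = 16² + 5² = 256 + 25 = 281, not 280  fails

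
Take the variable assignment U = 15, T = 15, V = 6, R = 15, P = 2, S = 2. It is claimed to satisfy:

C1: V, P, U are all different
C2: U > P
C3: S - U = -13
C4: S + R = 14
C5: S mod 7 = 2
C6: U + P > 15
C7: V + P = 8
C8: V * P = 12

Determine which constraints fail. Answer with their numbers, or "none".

C1: values 6, 2, 15 are pairwise distinct — holds.
C2: U = 15, P = 2; 15 > 2 — holds.
C3: S - U = 2 - 15 = -13 — holds.
C4: S + R = 2 + 15 = 17, not 14 — does not hold.
C5: 2 mod 7 = 2 — holds.
C6: U + P = 15 + 2 = 17; 17 > 15 — holds.
C7: V + P = 6 + 2 = 8 — holds.
C8: V * P = 6 * 2 = 12 — holds.

No — constraint 4 is not satisfied.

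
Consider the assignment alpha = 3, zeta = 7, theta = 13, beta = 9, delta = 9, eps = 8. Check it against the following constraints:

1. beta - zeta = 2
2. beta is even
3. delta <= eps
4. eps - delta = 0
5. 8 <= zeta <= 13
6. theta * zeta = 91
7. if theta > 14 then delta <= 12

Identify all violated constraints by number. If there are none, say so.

No — constraints 2, 3, 4, and 5 are not satisfied.

1. beta - zeta = 9 - 7 = 2 — OK.
2. beta = 9 is odd — violated.
3. delta = 9, eps = 8; 9 > 8 (want ≤) — violated.
4. eps - delta = 8 - 9 = -1, not 0 — violated.
5. zeta = 7 is outside [8, 13] — violated.
6. theta * zeta = 13 * 7 = 91 — OK.
7. theta = 13, not > 14; antecedent false, conditional vacuously true — OK.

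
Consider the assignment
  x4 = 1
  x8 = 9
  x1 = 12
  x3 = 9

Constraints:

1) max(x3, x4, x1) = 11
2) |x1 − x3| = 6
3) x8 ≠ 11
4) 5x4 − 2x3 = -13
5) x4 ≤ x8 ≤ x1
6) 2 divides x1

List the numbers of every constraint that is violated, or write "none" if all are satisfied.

No — constraints 1, 2 are not satisfied.

1) max(9, 1, 12) = 12, not 11 — fails.
2) |12 − 9| = 3, not 6 — fails.
3) x8 = 9, and 9 ≠ 11 — holds.
4) 5x4 − 2x3 = 5(1) − 2(9) = -13 — holds.
5) values 1 ≤ 9 ≤ 12 — holds.
6) 12 / 2 = 6, so 2 divides 12 — holds.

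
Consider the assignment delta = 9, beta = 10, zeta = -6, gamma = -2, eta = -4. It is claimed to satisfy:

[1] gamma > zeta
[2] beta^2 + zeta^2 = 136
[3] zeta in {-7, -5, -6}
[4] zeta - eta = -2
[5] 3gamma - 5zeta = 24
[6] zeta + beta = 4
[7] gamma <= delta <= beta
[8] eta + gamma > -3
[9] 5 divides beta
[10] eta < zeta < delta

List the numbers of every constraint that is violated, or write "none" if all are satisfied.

[1] gamma = -2, zeta = -6; -2 > -6  yes
[2] beta^2 + zeta^2 = 10^2 + (-6)^2 = 100 + 36 = 136  yes
[3] zeta = -6 is in {-7, -5, -6}  yes
[4] zeta - eta = -6 - (-4) = -2  yes
[5] 3gamma - 5zeta = 3(-2) - 5(-6) = 24  yes
[6] zeta + beta = -6 + 10 = 4  yes
[7] values -2 <= 9 <= 10  yes
[8] eta + gamma = -4 + (-2) = -6; -6 ≤ -3, bound -3 not met  no
[9] 10 / 5 = 2, so 5 divides 10  yes
[10] values -4, -6, 9; eta = -4 is not < zeta = -6  no

Constraints 8 and 10 are violated.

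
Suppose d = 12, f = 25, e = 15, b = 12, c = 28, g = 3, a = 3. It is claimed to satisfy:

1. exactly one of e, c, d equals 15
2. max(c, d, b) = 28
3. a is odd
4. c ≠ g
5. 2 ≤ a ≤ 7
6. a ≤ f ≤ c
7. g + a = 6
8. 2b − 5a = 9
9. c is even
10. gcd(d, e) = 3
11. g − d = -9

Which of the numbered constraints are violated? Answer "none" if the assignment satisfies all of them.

1. e=15, c=28, d=12; 1 of them equals 15 — satisfied.
2. max(28, 12, 12) = 28 — satisfied.
3. a = 3 is odd — satisfied.
4. c = 28, g = 3; distinct — satisfied.
5. a = 3 lies in [2, 7] — satisfied.
6. values 3 ≤ 25 ≤ 28 — satisfied.
7. g + a = 3 + 3 = 6 — satisfied.
8. 2b − 5a = 2(12) − 5(3) = 9 — satisfied.
9. c = 28 is even — satisfied.
10. gcd(12, 15) = 3 — satisfied.
11. g − d = 3 − 12 = -9 — satisfied.

No violations.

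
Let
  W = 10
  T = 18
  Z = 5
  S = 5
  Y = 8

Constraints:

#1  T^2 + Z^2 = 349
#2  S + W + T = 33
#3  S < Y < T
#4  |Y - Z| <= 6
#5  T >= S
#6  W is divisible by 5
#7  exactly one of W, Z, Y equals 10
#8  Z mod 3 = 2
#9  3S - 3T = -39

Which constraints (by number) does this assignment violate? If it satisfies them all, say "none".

Yes — all constraints hold.

#1 T^2 + Z^2 = 18^2 + 5^2 = 324 + 25 = 349  holds
#2 S + W + T = 5 + 10 + 18 = 33  holds
#3 values 5 < 8 < 18  holds
#4 |8 - 5| = 3; 3 ≤ 6  holds
#5 T = 18, S = 5; 18 ≥ 5  holds
#6 10 / 5 = 2, so 5 divides 10  holds
#7 W=10, Z=5, Y=8; 1 of them equals 10  holds
#8 5 mod 3 = 2  holds
#9 3S - 3T = 3(5) - 3(18) = -39  holds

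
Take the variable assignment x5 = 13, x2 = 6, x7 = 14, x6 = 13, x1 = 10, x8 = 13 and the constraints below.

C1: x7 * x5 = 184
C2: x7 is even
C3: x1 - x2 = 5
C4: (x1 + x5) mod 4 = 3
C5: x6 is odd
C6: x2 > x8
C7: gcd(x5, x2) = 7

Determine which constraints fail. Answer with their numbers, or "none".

Violated: 1, 3, 6, and 7.

C1: x7 * x5 = 14 * 13 = 182, not 184  fails
C2: x7 = 14 is even  holds
C3: x1 - x2 = 10 - 6 = 4, not 5  fails
C4: x1 + x5 = 23; 23 mod 4 = 3  holds
C5: x6 = 13 is odd  holds
C6: x2 = 6, x8 = 13; 6 ≤ 13 (want >)  fails
C7: gcd(13, 6) = 1, not 7  fails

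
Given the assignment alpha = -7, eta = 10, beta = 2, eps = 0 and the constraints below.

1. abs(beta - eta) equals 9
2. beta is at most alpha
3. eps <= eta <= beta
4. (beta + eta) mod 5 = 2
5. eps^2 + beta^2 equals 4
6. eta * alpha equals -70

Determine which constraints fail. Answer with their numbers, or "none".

1. abs(2 - 10) = 8, not 9 — fails.
2. beta = 2, alpha = -7; 2 > -7 (want ≤) — fails.
3. values 0, 10, 2; eta = 10 is not <= beta = 2 — fails.
4. beta + eta = 12; 12 mod 5 = 2 — holds.
5. eps^2 + beta^2 = 0^2 + 2^2 = 0 + 4 = 4 — holds.
6. eta * alpha = 10 * (-7) = -70 — holds.

Violated: 1, 2, and 3.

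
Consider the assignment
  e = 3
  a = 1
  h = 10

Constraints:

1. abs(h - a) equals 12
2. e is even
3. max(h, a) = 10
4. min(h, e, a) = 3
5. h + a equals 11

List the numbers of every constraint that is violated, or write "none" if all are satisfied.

Constraints 1, 2, 4 do not hold.

1. abs(10 - 1) = 9, not 12  fails
2. e = 3 is odd  fails
3. max(10, 1) = 10  holds
4. min(10, 3, 1) = 1, not 3  fails
5. h + a = 10 + 1 = 11  holds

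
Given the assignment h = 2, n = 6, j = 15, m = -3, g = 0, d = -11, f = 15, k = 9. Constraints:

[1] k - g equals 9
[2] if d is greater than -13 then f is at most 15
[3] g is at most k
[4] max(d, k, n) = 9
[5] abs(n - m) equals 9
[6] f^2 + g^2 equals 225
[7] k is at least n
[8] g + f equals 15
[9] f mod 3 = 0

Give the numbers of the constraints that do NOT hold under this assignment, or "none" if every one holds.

No violations.

[1] k - g = 9 - 0 = 9 — OK.
[2] d = -11 > -13, so we need f ≤ 15; f = 15 ≤ 15 — OK.
[3] g = 0, k = 9; 0 ≤ 9 — OK.
[4] max(-11, 9, 6) = 9 — OK.
[5] abs(6 - (-3)) = 9 — OK.
[6] f^2 + g^2 = 15^2 + 0^2 = 225 + 0 = 225 — OK.
[7] k = 9, n = 6; 9 ≥ 6 — OK.
[8] g + f = 0 + 15 = 15 — OK.
[9] 15 mod 3 = 0 — OK.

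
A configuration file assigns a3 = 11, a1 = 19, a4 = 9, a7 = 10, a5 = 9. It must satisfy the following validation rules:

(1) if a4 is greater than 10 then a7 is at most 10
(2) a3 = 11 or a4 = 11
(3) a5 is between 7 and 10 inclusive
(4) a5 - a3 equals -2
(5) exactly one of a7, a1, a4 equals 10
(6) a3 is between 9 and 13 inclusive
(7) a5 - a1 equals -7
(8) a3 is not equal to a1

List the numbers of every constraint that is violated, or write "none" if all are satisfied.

No — constraint 7 is not satisfied.

(1) a4 = 9, not > 10; antecedent false, conditional vacuously true — holds.
(2) a3 = 11 = 11 (first disjunct) — holds.
(3) a5 = 9 lies in [7, 10] — holds.
(4) a5 - a3 = 9 - 11 = -2 — holds.
(5) a7=10, a1=19, a4=9; 1 of them equals 10 — holds.
(6) a3 = 11 lies in [9, 13] — holds.
(7) a5 - a1 = 9 - 19 = -10, not -7 — does not hold.
(8) a3 = 11, a1 = 19; distinct — holds.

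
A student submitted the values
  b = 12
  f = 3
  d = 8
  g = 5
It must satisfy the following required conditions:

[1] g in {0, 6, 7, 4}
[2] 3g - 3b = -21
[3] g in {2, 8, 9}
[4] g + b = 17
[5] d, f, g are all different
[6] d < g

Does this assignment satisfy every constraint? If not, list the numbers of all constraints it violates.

Violated: 1, 3, 6.

[1] g = 5 is not in {0, 6, 7, 4} — violated.
[2] 3g - 3b = 3(5) - 3(12) = -21 — satisfied.
[3] g = 5 is not in {2, 8, 9} — violated.
[4] g + b = 5 + 12 = 17 — satisfied.
[5] values 8, 3, 5 are pairwise distinct — satisfied.
[6] d = 8, g = 5; 8 ≥ 5 (want <) — violated.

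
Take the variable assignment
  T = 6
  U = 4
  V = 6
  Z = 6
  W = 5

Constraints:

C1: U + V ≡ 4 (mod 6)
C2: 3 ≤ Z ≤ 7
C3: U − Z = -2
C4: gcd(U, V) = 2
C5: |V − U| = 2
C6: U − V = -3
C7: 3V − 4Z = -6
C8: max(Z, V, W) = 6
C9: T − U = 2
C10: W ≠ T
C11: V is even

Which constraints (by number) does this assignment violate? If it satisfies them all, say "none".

C1: U + V = 10; 10 mod 6 = 4 — holds.
C2: Z = 6 lies in [3, 7] — holds.
C3: U − Z = 4 − 6 = -2 — holds.
C4: gcd(4, 6) = 2 — holds.
C5: |6 − 4| = 2 — holds.
C6: U − V = 4 − 6 = -2, not -3 — fails.
C7: 3V − 4Z = 3(6) − 4(6) = -6 — holds.
C8: max(6, 6, 5) = 6 — holds.
C9: T − U = 6 − 4 = 2 — holds.
C10: W = 5, T = 6; distinct — holds.
C11: V = 6 is even — holds.

Constraint 6 is violated.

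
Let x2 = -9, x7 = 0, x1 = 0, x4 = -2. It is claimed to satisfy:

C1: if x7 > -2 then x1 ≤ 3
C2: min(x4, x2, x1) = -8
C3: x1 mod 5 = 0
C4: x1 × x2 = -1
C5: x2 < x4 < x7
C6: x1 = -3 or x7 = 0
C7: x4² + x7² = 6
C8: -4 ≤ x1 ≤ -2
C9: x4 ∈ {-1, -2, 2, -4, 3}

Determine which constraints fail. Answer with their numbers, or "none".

No — constraints 2, 4, 7, 8 are not satisfied.

C1: x7 = 0 > -2, so we need x1 ≤ 3; x1 = 0 ≤ 3  holds
C2: min(-2, -9, 0) = -9, not -8  fails
C3: 0 mod 5 = 0  holds
C4: x1 × x2 = 0 × (-9) = 0, not -1  fails
C5: values -9 < -2 < 0  holds
C6: x1 = 0 ≠ -3, but x7 = 0 = 0 (second disjunct)  holds
C7: x4² + x7² = (-2)² + 0² = 4 + 0 = 4, not 6  fails
C8: x1 = 0 is outside [-4, -2]  fails
C9: x4 = -2 is in {-1, -2, 2, -4, 3}  holds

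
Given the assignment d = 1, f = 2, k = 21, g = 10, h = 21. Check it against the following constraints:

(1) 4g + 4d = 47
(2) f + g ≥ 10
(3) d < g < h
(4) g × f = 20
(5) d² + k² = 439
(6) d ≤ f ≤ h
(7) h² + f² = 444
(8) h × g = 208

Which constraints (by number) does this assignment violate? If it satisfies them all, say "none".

The assignment fails constraints 1, 5, 7, and 8.

(1) 4g + 4d = 4(10) + 4(1) = 44, not 47  no
(2) f + g = 2 + 10 = 12; 12 ≥ 10  yes
(3) values 1 < 10 < 21  yes
(4) g × f = 10 × 2 = 20  yes
(5) d² + k² = 1² + 21² = 1 + 441 = 442, not 439  no
(6) values 1 ≤ 2 ≤ 21  yes
(7) h² + f² = 21² + 2² = 441 + 4 = 445, not 444  no
(8) h × g = 21 × 10 = 210, not 208  no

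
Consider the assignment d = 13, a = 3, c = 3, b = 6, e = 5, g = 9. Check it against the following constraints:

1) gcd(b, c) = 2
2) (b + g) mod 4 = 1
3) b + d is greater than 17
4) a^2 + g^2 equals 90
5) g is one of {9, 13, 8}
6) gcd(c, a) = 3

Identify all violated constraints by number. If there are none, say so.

Constraints 1 and 2 are violated.

1) gcd(6, 3) = 3, not 2 — violated.
2) b + g = 15; 15 mod 4 = 3, not 1 — violated.
3) b + d = 6 + 13 = 19; 19 > 17 — OK.
4) a^2 + g^2 = 3^2 + 9^2 = 9 + 81 = 90 — OK.
5) g = 9 is in {9, 13, 8} — OK.
6) gcd(3, 3) = 3 — OK.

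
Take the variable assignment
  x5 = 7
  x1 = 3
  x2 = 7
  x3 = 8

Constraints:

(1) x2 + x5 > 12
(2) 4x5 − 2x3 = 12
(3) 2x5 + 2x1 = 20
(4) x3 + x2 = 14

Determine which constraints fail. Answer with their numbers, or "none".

Constraint 4 is violated.

(1) x2 + x5 = 7 + 7 = 14; 14 > 12  holds
(2) 4x5 − 2x3 = 4(7) − 2(8) = 12  holds
(3) 2x5 + 2x1 = 2(7) + 2(3) = 20  holds
(4) x3 + x2 = 8 + 7 = 15, not 14  fails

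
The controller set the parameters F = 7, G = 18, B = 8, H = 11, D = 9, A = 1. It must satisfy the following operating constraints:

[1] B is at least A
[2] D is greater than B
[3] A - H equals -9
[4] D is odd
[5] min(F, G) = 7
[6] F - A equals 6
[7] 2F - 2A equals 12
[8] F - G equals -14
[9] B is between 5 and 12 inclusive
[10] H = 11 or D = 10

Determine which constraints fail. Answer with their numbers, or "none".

Constraints 3, 8 do not hold.

[1] B = 8, A = 1; 8 ≥ 1  holds
[2] D = 9, B = 8; 9 > 8  holds
[3] A - H = 1 - 11 = -10, not -9  fails
[4] D = 9 is odd  holds
[5] min(7, 18) = 7  holds
[6] F - A = 7 - 1 = 6  holds
[7] 2F - 2A = 2(7) - 2(1) = 12  holds
[8] F - G = 7 - 18 = -11, not -14  fails
[9] B = 8 lies in [5, 12]  holds
[10] H = 11 = 11 (first disjunct)  holds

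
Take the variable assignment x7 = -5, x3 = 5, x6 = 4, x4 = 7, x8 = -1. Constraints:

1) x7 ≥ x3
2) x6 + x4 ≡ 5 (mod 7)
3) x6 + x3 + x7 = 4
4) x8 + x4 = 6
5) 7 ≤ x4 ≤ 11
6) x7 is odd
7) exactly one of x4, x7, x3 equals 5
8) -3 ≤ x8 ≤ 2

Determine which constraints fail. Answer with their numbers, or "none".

No — constraints 1 and 2 are not satisfied.

1) x7 = -5, x3 = 5; -5 < 5 (want ≥)  FAIL
2) x6 + x4 = 11; 11 mod 7 = 4, not 5  FAIL
3) x6 + x3 + x7 = 4 + 5 + (-5) = 4  OK
4) x8 + x4 = -1 + 7 = 6  OK
5) x4 = 7 lies in [7, 11]  OK
6) x7 = -5 is odd  OK
7) x4=7, x7=-5, x3=5; 1 of them equals 5  OK
8) x8 = -1 lies in [-3, 2]  OK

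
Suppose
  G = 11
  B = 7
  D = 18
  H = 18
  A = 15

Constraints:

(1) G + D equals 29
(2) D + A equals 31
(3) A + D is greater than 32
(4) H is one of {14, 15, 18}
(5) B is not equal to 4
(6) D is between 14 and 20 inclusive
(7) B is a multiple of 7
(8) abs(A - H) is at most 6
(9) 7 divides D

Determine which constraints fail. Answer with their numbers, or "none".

Constraints 2, 9 are violated.

(1) G + D = 11 + 18 = 29 — satisfied.
(2) D + A = 18 + 15 = 33, not 31 — violated.
(3) A + D = 15 + 18 = 33; 33 > 32 — satisfied.
(4) H = 18 is in {14, 15, 18} — satisfied.
(5) B = 7, and 7 ≠ 4 — satisfied.
(6) D = 18 lies in [14, 20] — satisfied.
(7) 7 / 7 = 1, so 7 divides 7 — satisfied.
(8) abs(15 - 18) = 3; 3 ≤ 6 — satisfied.
(9) 18 = 7*2 + 4, so 7 does not divide 18 — violated.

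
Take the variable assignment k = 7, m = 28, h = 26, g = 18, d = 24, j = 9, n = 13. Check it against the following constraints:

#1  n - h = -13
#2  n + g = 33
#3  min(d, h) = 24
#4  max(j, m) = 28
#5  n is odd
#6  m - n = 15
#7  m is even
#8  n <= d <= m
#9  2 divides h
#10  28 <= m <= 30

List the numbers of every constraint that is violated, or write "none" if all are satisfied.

Violated: 2.

#1 n - h = 13 - 26 = -13  ✔
#2 n + g = 13 + 18 = 31, not 33  ✘
#3 min(24, 26) = 24  ✔
#4 max(9, 28) = 28  ✔
#5 n = 13 is odd  ✔
#6 m - n = 28 - 13 = 15  ✔
#7 m = 28 is even  ✔
#8 values 13 <= 24 <= 28  ✔
#9 26 / 2 = 13, so 2 divides 26  ✔
#10 m = 28 lies in [28, 30]  ✔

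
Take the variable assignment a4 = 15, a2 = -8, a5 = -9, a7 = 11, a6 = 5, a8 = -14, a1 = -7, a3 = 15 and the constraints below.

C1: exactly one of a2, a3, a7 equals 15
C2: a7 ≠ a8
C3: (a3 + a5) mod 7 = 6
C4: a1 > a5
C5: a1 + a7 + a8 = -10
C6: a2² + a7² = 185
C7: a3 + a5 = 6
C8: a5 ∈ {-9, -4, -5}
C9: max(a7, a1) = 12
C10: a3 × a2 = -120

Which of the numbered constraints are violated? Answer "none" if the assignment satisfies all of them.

Violated: 9.

C1: a2=-8, a3=15, a7=11; 1 of them equals 15 — holds.
C2: a7 = 11, a8 = -14; distinct — holds.
C3: a3 + a5 = 6; 6 mod 7 = 6 — holds.
C4: a1 = -7, a5 = -9; -7 > -9 — holds.
C5: a1 + a7 + a8 = -7 + 11 + (-14) = -10 — holds.
C6: a2² + a7² = (-8)² + 11² = 64 + 121 = 185 — holds.
C7: a3 + a5 = 15 + (-9) = 6 — holds.
C8: a5 = -9 is in {-9, -4, -5} — holds.
C9: max(11, -7) = 11, not 12 — fails.
C10: a3 × a2 = 15 × (-8) = -120 — holds.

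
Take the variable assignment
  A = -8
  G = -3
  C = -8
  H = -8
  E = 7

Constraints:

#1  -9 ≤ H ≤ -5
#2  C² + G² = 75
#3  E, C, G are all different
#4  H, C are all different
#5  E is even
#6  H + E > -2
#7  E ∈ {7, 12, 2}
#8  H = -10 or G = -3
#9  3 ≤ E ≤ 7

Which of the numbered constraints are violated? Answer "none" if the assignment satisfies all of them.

The assignment fails constraints 2, 4, and 5.

#1 H = -8 lies in [-9, -5] — OK.
#2 C² + G² = (-8)² + (-3)² = 64 + 9 = 73, not 75 — violated.
#3 values 7, -8, -3 are pairwise distinct — OK.
#4 H = C = -8, not all different — violated.
#5 E = 7 is odd — violated.
#6 H + E = -8 + 7 = -1; -1 > -2 — OK.
#7 E = 7 is in {7, 12, 2} — OK.
#8 H = -8 ≠ -10, but G = -3 = -3 (second disjunct) — OK.
#9 E = 7 lies in [3, 7] — OK.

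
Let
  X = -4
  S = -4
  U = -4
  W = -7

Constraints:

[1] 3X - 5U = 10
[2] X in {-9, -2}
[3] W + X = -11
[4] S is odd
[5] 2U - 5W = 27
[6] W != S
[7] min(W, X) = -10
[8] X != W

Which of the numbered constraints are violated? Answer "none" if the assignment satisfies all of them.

[1] 3X - 5U = 3(-4) - 5(-4) = 8, not 10 — does not hold.
[2] X = -4 is not in {-9, -2} — does not hold.
[3] W + X = -7 + (-4) = -11 — holds.
[4] S = -4 is even — does not hold.
[5] 2U - 5W = 2(-4) - 5(-7) = 27 — holds.
[6] W = -7, S = -4; distinct — holds.
[7] min(-7, -4) = -7, not -10 — does not hold.
[8] X = -4, W = -7; distinct — holds.

Constraints 1, 2, 4, 7 do not hold.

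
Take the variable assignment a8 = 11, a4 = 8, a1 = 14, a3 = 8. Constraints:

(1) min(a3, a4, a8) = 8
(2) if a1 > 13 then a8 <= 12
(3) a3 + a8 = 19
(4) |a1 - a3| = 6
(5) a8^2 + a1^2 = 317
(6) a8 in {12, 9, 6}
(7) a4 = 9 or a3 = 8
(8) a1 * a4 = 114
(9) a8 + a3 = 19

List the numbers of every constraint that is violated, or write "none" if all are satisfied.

No — constraints 6 and 8 are not satisfied.

(1) min(8, 8, 11) = 8  OK
(2) a1 = 14 > 13, so we need a8 ≤ 12; a8 = 11 ≤ 12  OK
(3) a3 + a8 = 8 + 11 = 19  OK
(4) |14 - 8| = 6  OK
(5) a8^2 + a1^2 = 11^2 + 14^2 = 121 + 196 = 317  OK
(6) a8 = 11 is not in {12, 9, 6}  FAIL
(7) a4 = 8 ≠ 9, but a3 = 8 = 8 (second disjunct)  OK
(8) a1 * a4 = 14 * 8 = 112, not 114  FAIL
(9) a8 + a3 = 11 + 8 = 19  OK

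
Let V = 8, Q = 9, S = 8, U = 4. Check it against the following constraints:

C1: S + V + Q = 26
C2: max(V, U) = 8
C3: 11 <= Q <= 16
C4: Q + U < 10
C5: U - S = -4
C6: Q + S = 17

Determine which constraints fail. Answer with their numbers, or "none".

C1: S + V + Q = 8 + 8 + 9 = 25, not 26 — does not hold.
C2: max(8, 4) = 8 — holds.
C3: Q = 9 is outside [11, 16] — does not hold.
C4: Q + U = 9 + 4 = 13; 13 ≥ 10, bound 10 not met — does not hold.
C5: U - S = 4 - 8 = -4 — holds.
C6: Q + S = 9 + 8 = 17 — holds.

Violated: 1, 3, 4.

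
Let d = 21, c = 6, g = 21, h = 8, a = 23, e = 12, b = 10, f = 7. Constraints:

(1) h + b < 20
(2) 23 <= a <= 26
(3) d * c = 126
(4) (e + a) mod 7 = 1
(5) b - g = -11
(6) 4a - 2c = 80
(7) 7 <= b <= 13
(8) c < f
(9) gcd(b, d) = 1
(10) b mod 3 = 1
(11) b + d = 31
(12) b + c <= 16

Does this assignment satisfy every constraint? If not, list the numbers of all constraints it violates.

No — constraint 4 is not satisfied.

(1) h + b = 8 + 10 = 18; 18 < 20 — holds.
(2) a = 23 lies in [23, 26] — holds.
(3) d * c = 21 * 6 = 126 — holds.
(4) e + a = 35; 35 mod 7 = 0, not 1 — does not hold.
(5) b - g = 10 - 21 = -11 — holds.
(6) 4a - 2c = 4(23) - 2(6) = 80 — holds.
(7) b = 10 lies in [7, 13] — holds.
(8) c = 6, f = 7; 6 < 7 — holds.
(9) gcd(10, 21) = 1 — holds.
(10) 10 mod 3 = 1 — holds.
(11) b + d = 10 + 21 = 31 — holds.
(12) b + c = 10 + 6 = 16; 16 ≤ 16 — holds.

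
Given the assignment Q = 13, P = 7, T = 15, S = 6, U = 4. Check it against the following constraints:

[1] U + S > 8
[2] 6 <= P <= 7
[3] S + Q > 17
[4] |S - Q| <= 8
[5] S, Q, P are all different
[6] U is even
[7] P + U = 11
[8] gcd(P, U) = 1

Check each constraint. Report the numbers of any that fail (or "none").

[1] U + S = 4 + 6 = 10; 10 > 8  yes
[2] P = 7 lies in [6, 7]  yes
[3] S + Q = 6 + 13 = 19; 19 > 17  yes
[4] |6 - 13| = 7; 7 ≤ 8  yes
[5] values 6, 13, 7 are pairwise distinct  yes
[6] U = 4 is even  yes
[7] P + U = 7 + 4 = 11  yes
[8] gcd(7, 4) = 1  yes

All constraints are satisfied.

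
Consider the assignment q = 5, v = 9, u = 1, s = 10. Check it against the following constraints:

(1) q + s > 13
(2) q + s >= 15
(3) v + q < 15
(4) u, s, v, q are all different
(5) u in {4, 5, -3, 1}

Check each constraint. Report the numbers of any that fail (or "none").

The assignment satisfies every constraint.

(1) q + s = 5 + 10 = 15; 15 > 13  holds
(2) q + s = 5 + 10 = 15; 15 ≥ 15  holds
(3) v + q = 9 + 5 = 14; 14 < 15  holds
(4) values 1, 10, 9, 5 are pairwise distinct  holds
(5) u = 1 is in {4, 5, -3, 1}  holds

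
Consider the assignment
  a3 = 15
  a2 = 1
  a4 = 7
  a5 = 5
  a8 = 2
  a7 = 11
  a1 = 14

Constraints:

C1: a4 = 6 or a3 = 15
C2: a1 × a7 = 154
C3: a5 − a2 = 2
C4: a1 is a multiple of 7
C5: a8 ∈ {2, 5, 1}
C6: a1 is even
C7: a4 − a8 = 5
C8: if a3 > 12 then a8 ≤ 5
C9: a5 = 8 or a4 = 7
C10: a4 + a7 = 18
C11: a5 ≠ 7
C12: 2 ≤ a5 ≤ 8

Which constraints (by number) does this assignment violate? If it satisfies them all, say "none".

Constraint 3 does not hold.

C1: a4 = 7 ≠ 6, but a3 = 15 = 15 (second disjunct) — OK.
C2: a1 × a7 = 14 × 11 = 154 — OK.
C3: a5 − a2 = 5 − 1 = 4, not 2 — violated.
C4: 14 / 7 = 2, so 7 divides 14 — OK.
C5: a8 = 2 is in {2, 5, 1} — OK.
C6: a1 = 14 is even — OK.
C7: a4 − a8 = 7 − 2 = 5 — OK.
C8: a3 = 15 > 12, so we need a8 ≤ 5; a8 = 2 ≤ 5 — OK.
C9: a5 = 5 ≠ 8, but a4 = 7 = 7 (second disjunct) — OK.
C10: a4 + a7 = 7 + 11 = 18 — OK.
C11: a5 = 5, and 5 ≠ 7 — OK.
C12: a5 = 5 lies in [2, 8] — OK.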